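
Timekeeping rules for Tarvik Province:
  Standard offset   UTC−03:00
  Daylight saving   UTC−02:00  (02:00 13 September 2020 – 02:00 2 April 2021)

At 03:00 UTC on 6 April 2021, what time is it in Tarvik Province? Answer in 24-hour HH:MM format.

00:00

At the standard offset (UTC−03:00), 03:00 UTC − 3h = 00:00 Tarvik Province standard time.
The standard-time date in Tarvik Province, 6 April 2021, does not fall between 13 September 2020 and 2 April 2021, so daylight saving is not in effect and Tarvik Province is at UTC−03:00.
03:00 UTC − 3h = 00:00 local.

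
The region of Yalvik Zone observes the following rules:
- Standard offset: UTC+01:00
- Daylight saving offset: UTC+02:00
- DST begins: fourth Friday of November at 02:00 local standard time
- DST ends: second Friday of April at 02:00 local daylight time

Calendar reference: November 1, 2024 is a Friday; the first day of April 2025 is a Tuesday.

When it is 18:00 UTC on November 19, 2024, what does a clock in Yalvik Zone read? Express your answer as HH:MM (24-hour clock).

1 November 2024 is a Friday, so the first Friday is November 1 and the fourth is November 22.
1 April 2025 is a Tuesday, so the first Friday is April 4 and the second is April 11.
At the standard offset (UTC+01:00), 18:00 UTC + 1h = 19:00 Yalvik Zone standard time.
The standard-time date in Yalvik Zone, November 19, 2024, is outside the daylight-saving period (22 November 2024 – 11 April 2025), so Yalvik Zone is on standard time, UTC+01:00.
18:00 UTC + 1h = 19:00 local.

19:00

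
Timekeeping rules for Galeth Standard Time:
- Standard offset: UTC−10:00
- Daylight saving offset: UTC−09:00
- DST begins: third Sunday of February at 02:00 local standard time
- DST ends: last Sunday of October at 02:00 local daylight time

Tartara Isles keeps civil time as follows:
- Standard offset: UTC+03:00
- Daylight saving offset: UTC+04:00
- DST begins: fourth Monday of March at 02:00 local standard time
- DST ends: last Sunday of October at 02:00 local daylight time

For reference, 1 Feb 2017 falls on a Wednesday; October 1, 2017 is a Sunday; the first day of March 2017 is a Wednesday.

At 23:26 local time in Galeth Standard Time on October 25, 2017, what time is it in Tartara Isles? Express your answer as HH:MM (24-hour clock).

12:26

1 February 2017 is a Wednesday, so the first Sunday is February 5 and the third is February 19.
1 October 2017 is a Sunday, so Sundays fall on 1, 8, 15, 22, 29; the last is October 29.
October 25, 2017 falls between 19 February and 29 October, so daylight saving is in effect and Galeth Standard Time is at UTC−09:00.
23:26 Galeth Standard Time + 9h = 08:26 UTC (rolling into the next day, 26 October 2017).
1 March 2017 is a Wednesday, so the first Monday is March 6 and the fourth is March 27.
1 October 2017 is a Sunday, so Sundays fall on 1, 8, 15, 22, 29; the last is October 29.
At the standard offset (UTC+03:00), 08:26 UTC + 3h = 11:26 Tartara Isles standard time.
Daylight saving runs 27 March – 29 October; the standard-time date in Tartara Isles, October 26, 2017, is inside that window, so Tartara Isles is at UTC+04:00.
08:26 UTC + 4h = 12:26 Tartara Isles.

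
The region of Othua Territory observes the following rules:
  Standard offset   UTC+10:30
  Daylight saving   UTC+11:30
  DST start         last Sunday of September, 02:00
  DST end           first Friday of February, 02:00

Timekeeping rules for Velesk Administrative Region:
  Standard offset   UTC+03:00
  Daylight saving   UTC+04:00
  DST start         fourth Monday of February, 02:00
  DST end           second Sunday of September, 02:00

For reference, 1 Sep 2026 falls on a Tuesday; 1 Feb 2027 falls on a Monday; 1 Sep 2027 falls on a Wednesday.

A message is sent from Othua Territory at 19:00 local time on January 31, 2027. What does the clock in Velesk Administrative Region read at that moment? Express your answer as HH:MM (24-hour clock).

1 September 2026 is a Tuesday, so Sundays fall on 6, 13, 20, 27; the last is September 27.
1 February 2027 is a Monday, so the first Friday is February 5.
January 31, 2027 falls between 27 September 2026 and 5 February 2027, so daylight saving is in effect and Othua Territory is at UTC+11:30.
19:00 Othua Territory − 11h30m = 07:30 UTC.
1 February 2027 is a Monday, so the first Monday is February 1 and the fourth is February 22.
1 September 2027 is a Wednesday, so the first Sunday is September 5 and the second is September 12.
At the standard offset (UTC+03:00), 07:30 UTC + 3h = 10:30 Velesk Administrative Region standard time.
The standard-time date in Velesk Administrative Region, January 31, 2027, does not fall between 22 February and 12 September, so daylight saving is not in effect and Velesk Administrative Region is at UTC+03:00.
07:30 UTC + 3h = 10:30 Velesk Administrative Region.

10:30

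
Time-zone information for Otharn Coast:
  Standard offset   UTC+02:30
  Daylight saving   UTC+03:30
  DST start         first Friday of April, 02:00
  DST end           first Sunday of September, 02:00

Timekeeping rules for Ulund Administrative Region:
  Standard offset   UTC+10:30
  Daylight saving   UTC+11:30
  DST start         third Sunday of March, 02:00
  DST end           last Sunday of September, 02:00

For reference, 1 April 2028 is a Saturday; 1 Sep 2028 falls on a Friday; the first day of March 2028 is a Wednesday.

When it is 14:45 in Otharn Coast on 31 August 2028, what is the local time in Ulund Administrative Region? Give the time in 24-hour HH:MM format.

1 April 2028 is a Saturday, so the first Friday is April 7.
1 September 2028 is a Friday, so the first Sunday is September 3.
Daylight saving runs 7 April – 3 September; 31 August 2028 is inside that window, so Otharn Coast is at UTC+03:30.
14:45 Otharn Coast − 3h30m = 11:15 UTC.
1 March 2028 is a Wednesday, so the first Sunday is March 5 and the third is March 19.
1 September 2028 is a Friday, so Sundays fall on 3, 10, 17, 24; the last is September 24.
At the standard offset (UTC+10:30), 11:15 UTC + 10h30m = 21:45 Ulund Administrative Region standard time.
Daylight saving runs 19 March – 24 September; the standard-time date in Ulund Administrative Region, 31 August 2028, is inside that window, so Ulund Administrative Region is at UTC+11:30.
11:15 UTC + 11h30m = 22:45 Ulund Administrative Region.

22:45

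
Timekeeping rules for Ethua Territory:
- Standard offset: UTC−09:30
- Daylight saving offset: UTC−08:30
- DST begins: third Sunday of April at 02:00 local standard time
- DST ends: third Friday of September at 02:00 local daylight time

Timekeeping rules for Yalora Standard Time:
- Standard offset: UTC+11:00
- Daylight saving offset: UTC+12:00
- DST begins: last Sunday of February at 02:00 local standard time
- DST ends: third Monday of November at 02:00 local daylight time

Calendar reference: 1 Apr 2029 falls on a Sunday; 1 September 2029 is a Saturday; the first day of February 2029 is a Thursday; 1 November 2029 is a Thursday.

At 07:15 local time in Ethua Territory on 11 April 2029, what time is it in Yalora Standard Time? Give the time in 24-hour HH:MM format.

04:45

1 April 2029 is a Sunday, so the first Sunday is April 1 and the third is April 15.
1 September 2029 is a Saturday, so the first Friday is September 7 and the third is September 21.
11 April 2029 does not fall between 15 April and 21 September, so daylight saving is not in effect and Ethua Territory is at UTC−09:30.
07:15 Ethua Territory + 9h30m = 16:45 UTC.
1 February 2029 is a Thursday, so Sundays fall on 4, 11, 18, 25; the last is February 25.
1 November 2029 is a Thursday, so the first Monday is November 5 and the third is November 19.
At the standard offset (UTC+11:00), 16:45 UTC + 11h = 03:45 Yalora Standard Time standard time (rolling into the next day, 12 April 2029).
Daylight saving runs 25 February – 19 November; the standard-time date in Yalora Standard Time, 12 April 2029, is inside that window, so Yalora Standard Time is at UTC+12:00.
16:45 UTC + 12h = 04:45 Yalora Standard Time (rolling into the next day, 12 April 2029).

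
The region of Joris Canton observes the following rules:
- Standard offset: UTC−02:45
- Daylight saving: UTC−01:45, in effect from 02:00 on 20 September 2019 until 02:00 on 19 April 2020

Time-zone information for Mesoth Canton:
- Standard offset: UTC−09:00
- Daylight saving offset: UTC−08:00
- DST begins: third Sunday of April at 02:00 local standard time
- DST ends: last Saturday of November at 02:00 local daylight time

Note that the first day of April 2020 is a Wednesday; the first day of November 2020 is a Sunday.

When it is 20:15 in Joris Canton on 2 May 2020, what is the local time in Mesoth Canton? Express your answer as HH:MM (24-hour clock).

2 May 2020 does not fall between 20 September 2019 and 19 April 2020, so daylight saving is not in effect and Joris Canton is at UTC−02:45.
20:15 Joris Canton + 2h45m = 23:00 UTC.
1 April 2020 is a Wednesday, so the first Sunday is April 5 and the third is April 19.
1 November 2020 is a Sunday, so Saturdays fall on 7, 14, 21, 28; the last is November 28.
At the standard offset (UTC−09:00), 23:00 UTC − 9h = 14:00 Mesoth Canton standard time.
Daylight saving runs 19 April – 28 November; the standard-time date in Mesoth Canton, 2 May 2020, is inside that window, so Mesoth Canton is at UTC−08:00.
23:00 UTC − 8h = 15:00 Mesoth Canton.

15:00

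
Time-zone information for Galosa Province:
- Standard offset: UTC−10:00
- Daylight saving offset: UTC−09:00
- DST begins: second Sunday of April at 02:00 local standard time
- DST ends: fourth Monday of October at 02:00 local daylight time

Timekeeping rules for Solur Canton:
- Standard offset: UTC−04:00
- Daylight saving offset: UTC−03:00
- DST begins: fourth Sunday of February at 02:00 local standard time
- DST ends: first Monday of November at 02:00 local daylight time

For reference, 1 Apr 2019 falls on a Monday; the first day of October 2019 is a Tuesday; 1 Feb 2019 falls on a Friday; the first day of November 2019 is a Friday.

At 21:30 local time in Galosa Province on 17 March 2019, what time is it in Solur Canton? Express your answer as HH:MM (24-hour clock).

04:30

1 April 2019 is a Monday, so the first Sunday is April 7 and the second is April 14.
1 October 2019 is a Tuesday, so the first Monday is October 7 and the fourth is October 28.
17 March 2019 is outside the daylight-saving period (14 April – 28 October), so Galosa Province is on standard time, UTC−10:00.
21:30 Galosa Province + 10h = 07:30 UTC (rolling into the next day, 18 March 2019).
1 February 2019 is a Friday, so the first Sunday is February 3 and the fourth is February 24.
1 November 2019 is a Friday, so the first Monday is November 4.
At the standard offset (UTC−04:00), 07:30 UTC − 4h = 03:30 Solur Canton standard time.
The standard-time date in Solur Canton, 18 March 2019, lies within the daylight-saving period (24 February – 4 November), so Solur Canton is on daylight time, UTC−03:00.
07:30 UTC − 3h = 04:30 Solur Canton.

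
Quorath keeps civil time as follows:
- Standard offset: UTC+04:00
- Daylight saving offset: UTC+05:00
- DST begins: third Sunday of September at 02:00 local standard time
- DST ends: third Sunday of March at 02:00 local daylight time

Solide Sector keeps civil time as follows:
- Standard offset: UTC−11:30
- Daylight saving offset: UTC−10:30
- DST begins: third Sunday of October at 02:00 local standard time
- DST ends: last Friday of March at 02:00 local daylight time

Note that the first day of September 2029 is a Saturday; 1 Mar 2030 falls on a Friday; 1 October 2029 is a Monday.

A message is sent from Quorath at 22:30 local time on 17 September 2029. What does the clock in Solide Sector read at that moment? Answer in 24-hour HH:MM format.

06:00

1 September 2029 is a Saturday, so the first Sunday is September 2 and the third is September 16.
1 March 2030 is a Friday, so the first Sunday is March 3 and the third is March 17.
17 September 2029 lies within the daylight-saving period (16 September 2029 – 17 March 2030), so Quorath is on daylight time, UTC+05:00.
22:30 Quorath − 5h = 17:30 UTC.
1 October 2029 is a Monday, so the first Sunday is October 7 and the third is October 21.
1 March 2030 is a Friday, so Fridays fall on 1, 8, 15, 22, 29; the last is March 29.
At the standard offset (UTC−11:30), 17:30 UTC − 11h30m = 06:00 Solide Sector standard time.
The standard-time date in Solide Sector, 17 September 2029, does not fall between 21 October 2029 and 29 March 2030, so daylight saving is not in effect and Solide Sector is at UTC−11:30.
17:30 UTC − 11h30m = 06:00 Solide Sector.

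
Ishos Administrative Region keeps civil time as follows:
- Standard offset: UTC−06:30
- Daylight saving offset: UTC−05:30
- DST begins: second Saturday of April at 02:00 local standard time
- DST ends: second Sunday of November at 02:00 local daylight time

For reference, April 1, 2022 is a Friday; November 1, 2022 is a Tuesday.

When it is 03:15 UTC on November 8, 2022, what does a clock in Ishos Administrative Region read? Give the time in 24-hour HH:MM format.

21:45

1 April 2022 is a Friday, so the first Saturday is April 2 and the second is April 9.
1 November 2022 is a Tuesday, so the first Sunday is November 6 and the second is November 13.
At the standard offset (UTC−06:30), 03:15 UTC − 6h30m = 20:45 Ishos Administrative Region standard time (rolling into the previous day, 7 November 2022).
The standard-time date in Ishos Administrative Region, November 7, 2022, falls between 9 April and 13 November, so daylight saving is in effect and Ishos Administrative Region is at UTC−05:30.
03:15 UTC − 5h30m = 21:45 local (rolling into the previous day, 7 November 2022).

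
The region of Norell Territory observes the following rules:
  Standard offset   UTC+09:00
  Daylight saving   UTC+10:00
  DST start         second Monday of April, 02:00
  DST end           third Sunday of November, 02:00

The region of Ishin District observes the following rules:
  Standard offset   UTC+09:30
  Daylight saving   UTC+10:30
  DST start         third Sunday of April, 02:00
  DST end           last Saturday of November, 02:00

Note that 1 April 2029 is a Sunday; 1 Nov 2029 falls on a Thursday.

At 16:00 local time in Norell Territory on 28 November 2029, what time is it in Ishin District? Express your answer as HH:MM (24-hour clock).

1 April 2029 is a Sunday, so the first Monday is April 2 and the second is April 9.
1 November 2029 is a Thursday, so the first Sunday is November 4 and the third is November 18.
28 November 2029 is outside the daylight-saving period (9 April – 18 November), so Norell Territory is on standard time, UTC+09:00.
16:00 Norell Territory − 9h = 07:00 UTC.
1 April 2029 is a Sunday, so the first Sunday is April 1 and the third is April 15.
1 November 2029 is a Thursday, so Saturdays fall on 3, 10, 17, 24; the last is November 24.
At the standard offset (UTC+09:30), 07:00 UTC + 9h30m = 16:30 Ishin District standard time.
Daylight saving runs 15 April – 24 November; the standard-time date in Ishin District, 28 November 2029, is outside that window, so Ishin District is on standard time at UTC+09:30.
07:00 UTC + 9h30m = 16:30 Ishin District.

16:30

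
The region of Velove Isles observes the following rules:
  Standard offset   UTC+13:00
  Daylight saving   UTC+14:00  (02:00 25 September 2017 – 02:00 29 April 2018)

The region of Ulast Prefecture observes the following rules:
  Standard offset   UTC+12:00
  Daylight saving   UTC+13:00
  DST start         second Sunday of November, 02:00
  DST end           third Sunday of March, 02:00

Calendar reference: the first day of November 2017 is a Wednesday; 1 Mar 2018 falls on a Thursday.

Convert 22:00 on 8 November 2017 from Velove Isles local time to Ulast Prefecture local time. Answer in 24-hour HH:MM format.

20:00

Daylight saving runs 25 September 2017 – 29 April 2018; 8 November 2017 is inside that window, so Velove Isles is at UTC+14:00.
22:00 Velove Isles − 14h = 08:00 UTC.
1 November 2017 is a Wednesday, so the first Sunday is November 5 and the second is November 12.
1 March 2018 is a Thursday, so the first Sunday is March 4 and the third is March 18.
At the standard offset (UTC+12:00), 08:00 UTC + 12h = 20:00 Ulast Prefecture standard time.
The standard-time date in Ulast Prefecture, 8 November 2017, does not fall between 12 November 2017 and 18 March 2018, so daylight saving is not in effect and Ulast Prefecture is at UTC+12:00.
08:00 UTC + 12h = 20:00 Ulast Prefecture.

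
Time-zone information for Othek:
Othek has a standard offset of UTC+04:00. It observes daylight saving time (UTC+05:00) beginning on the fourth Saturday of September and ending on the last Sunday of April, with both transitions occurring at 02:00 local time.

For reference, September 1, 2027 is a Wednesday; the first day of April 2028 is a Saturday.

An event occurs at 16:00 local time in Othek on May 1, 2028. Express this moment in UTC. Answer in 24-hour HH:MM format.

12:00

1 September 2027 is a Wednesday, so the first Saturday is September 4 and the fourth is September 25.
1 April 2028 is a Saturday, so Sundays fall on 2, 9, 16, 23, 30; the last is April 30.
May 1, 2028 is outside the daylight-saving period (25 September 2027 – 30 April 2028), so Othek is on standard time, UTC+04:00.
16:00 local − 4h = 12:00 UTC.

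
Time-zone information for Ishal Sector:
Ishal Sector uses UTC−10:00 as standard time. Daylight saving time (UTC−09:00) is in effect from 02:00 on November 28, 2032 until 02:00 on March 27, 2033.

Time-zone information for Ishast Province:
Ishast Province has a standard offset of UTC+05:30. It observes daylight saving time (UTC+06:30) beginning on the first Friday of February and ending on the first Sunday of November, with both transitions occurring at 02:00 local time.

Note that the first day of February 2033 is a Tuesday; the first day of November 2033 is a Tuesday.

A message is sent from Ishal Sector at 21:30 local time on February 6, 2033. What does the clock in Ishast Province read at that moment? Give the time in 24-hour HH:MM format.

February 6, 2033 falls between 28 November 2032 and 27 March 2033, so daylight saving is in effect and Ishal Sector is at UTC−09:00.
21:30 Ishal Sector + 9h = 06:30 UTC (rolling into the next day, 7 February 2033).
1 February 2033 is a Tuesday, so the first Friday is February 4.
1 November 2033 is a Tuesday, so the first Sunday is November 6.
At the standard offset (UTC+05:30), 06:30 UTC + 5h30m = 12:00 Ishast Province standard time.
The standard-time date in Ishast Province, February 7, 2033, falls between 4 February and 6 November, so daylight saving is in effect and Ishast Province is at UTC+06:30.
06:30 UTC + 6h30m = 13:00 Ishast Province.

13:00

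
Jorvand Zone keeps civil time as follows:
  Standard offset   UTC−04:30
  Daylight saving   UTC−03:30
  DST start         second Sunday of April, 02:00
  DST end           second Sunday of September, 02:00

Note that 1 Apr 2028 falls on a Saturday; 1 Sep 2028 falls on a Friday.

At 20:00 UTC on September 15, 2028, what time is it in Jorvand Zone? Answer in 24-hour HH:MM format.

1 April 2028 is a Saturday, so the first Sunday is April 2 and the second is April 9.
1 September 2028 is a Friday, so the first Sunday is September 3 and the second is September 10.
At the standard offset (UTC−04:30), 20:00 UTC − 4h30m = 15:30 Jorvand Zone standard time.
The standard-time date in Jorvand Zone, September 15, 2028, is outside the daylight-saving period (9 April – 10 September), so Jorvand Zone is on standard time, UTC−04:30.
20:00 UTC − 4h30m = 15:30 local.

15:30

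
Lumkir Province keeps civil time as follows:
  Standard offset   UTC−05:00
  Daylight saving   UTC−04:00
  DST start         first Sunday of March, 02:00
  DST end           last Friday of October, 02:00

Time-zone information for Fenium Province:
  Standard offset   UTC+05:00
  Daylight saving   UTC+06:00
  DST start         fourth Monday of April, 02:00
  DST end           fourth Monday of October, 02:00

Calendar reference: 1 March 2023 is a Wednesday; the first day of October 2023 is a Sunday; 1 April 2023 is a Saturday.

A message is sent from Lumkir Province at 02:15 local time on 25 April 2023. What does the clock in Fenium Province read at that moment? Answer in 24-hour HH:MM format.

12:15

1 March 2023 is a Wednesday, so the first Sunday is March 5.
1 October 2023 is a Sunday, so Fridays fall on 6, 13, 20, 27; the last is October 27.
25 April 2023 falls between 5 March and 27 October, so daylight saving is in effect and Lumkir Province is at UTC−04:00.
02:15 Lumkir Province + 4h = 06:15 UTC.
1 April 2023 is a Saturday, so the first Monday is April 3 and the fourth is April 24.
1 October 2023 is a Sunday, so the first Monday is October 2 and the fourth is October 23.
At the standard offset (UTC+05:00), 06:15 UTC + 5h = 11:15 Fenium Province standard time.
The standard-time date in Fenium Province, 25 April 2023, falls between 24 April and 23 October, so daylight saving is in effect and Fenium Province is at UTC+06:00.
06:15 UTC + 6h = 12:15 Fenium Province.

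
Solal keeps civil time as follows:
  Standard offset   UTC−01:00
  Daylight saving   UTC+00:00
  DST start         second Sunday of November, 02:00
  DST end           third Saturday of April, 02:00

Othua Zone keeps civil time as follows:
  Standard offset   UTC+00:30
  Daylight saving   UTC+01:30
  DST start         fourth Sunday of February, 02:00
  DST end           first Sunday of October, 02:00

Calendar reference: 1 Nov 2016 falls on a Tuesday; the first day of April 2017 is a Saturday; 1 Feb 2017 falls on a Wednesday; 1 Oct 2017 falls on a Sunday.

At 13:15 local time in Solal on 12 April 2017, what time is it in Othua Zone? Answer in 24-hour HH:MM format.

14:45

1 November 2016 is a Tuesday, so the first Sunday is November 6 and the second is November 13.
1 April 2017 is a Saturday, so the first Saturday is April 1 and the third is April 15.
12 April 2017 falls between 13 November 2016 and 15 April 2017, so daylight saving is in effect and Solal is at UTC+00:00.
13:15 Solal − 0h = 13:15 UTC.
1 February 2017 is a Wednesday, so the first Sunday is February 5 and the fourth is February 26.
1 October 2017 is a Sunday, so the first Sunday is October 1.
At the standard offset (UTC+00:30), 13:15 UTC + 0h30m = 13:45 Othua Zone standard time.
The standard-time date in Othua Zone, 12 April 2017, lies within the daylight-saving period (26 February – 1 October), so Othua Zone is on daylight time, UTC+01:30.
13:15 UTC + 1h30m = 14:45 Othua Zone.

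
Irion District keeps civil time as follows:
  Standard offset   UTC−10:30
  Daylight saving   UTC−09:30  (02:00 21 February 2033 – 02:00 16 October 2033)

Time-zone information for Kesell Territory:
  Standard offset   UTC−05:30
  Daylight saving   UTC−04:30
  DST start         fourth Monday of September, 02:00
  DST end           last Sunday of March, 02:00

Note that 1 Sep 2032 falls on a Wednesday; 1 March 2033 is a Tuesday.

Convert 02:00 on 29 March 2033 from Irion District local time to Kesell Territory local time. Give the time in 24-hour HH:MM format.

Daylight saving runs 21 February – 16 October; 29 March 2033 is inside that window, so Irion District is at UTC−09:30.
02:00 Irion District + 9h30m = 11:30 UTC.
1 September 2032 is a Wednesday, so the first Monday is September 6 and the fourth is September 27.
1 March 2033 is a Tuesday, so Sundays fall on 6, 13, 20, 27; the last is March 27.
At the standard offset (UTC−05:30), 11:30 UTC − 5h30m = 06:00 Kesell Territory standard time.
Daylight saving runs 27 September 2032 – 27 March 2033; the standard-time date in Kesell Territory, 29 March 2033, is outside that window, so Kesell Territory is on standard time at UTC−05:30.
11:30 UTC − 5h30m = 06:00 Kesell Territory.

06:00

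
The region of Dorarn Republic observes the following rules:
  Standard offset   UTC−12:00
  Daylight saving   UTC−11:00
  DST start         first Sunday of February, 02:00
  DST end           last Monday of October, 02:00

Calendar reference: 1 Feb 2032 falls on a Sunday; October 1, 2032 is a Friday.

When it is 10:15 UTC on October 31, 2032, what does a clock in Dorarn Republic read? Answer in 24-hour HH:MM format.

1 February 2032 is a Sunday, so the first Sunday is February 1.
1 October 2032 is a Friday, so Mondays fall on 4, 11, 18, 25; the last is October 25.
At the standard offset (UTC−12:00), 10:15 UTC − 12h = 22:15 Dorarn Republic standard time (rolling into the previous day, 30 October 2032).
Daylight saving runs 1 February – 25 October; the standard-time date in Dorarn Republic, October 30, 2032, is outside that window, so Dorarn Republic is on standard time at UTC−12:00.
10:15 UTC − 12h = 22:15 local (rolling into the previous day, 30 October 2032).

22:15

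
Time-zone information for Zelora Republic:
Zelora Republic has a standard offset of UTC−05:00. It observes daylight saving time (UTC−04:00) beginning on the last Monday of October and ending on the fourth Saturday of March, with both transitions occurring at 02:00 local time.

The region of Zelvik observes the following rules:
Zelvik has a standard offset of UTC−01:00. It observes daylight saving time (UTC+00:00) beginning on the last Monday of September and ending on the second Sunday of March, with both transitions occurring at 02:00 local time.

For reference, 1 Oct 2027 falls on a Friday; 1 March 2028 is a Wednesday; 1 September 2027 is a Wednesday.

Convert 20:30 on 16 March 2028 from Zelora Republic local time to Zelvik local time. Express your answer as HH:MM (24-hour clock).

23:30

1 October 2027 is a Friday, so Mondays fall on 4, 11, 18, 25; the last is October 25.
1 March 2028 is a Wednesday, so the first Saturday is March 4 and the fourth is March 25.
Daylight saving runs 25 October 2027 – 25 March 2028; 16 March 2028 is inside that window, so Zelora Republic is at UTC−04:00.
20:30 Zelora Republic + 4h = 00:30 UTC (rolling into the next day, 17 March 2028).
1 September 2027 is a Wednesday, so Mondays fall on 6, 13, 20, 27; the last is September 27.
1 March 2028 is a Wednesday, so the first Sunday is March 5 and the second is March 12.
At the standard offset (UTC−01:00), 00:30 UTC − 1h = 23:30 Zelvik standard time (rolling into the previous day, 16 March 2028).
Daylight saving runs 27 September 2027 – 12 March 2028; the standard-time date in Zelvik, 16 March 2028, is outside that window, so Zelvik is on standard time at UTC−01:00.
00:30 UTC − 1h = 23:30 Zelvik (rolling into the previous day, 16 March 2028).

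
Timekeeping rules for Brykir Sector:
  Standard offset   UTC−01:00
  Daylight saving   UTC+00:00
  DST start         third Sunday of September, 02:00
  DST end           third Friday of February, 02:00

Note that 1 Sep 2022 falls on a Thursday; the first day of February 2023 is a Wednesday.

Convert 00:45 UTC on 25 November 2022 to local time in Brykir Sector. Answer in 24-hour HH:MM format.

00:45

1 September 2022 is a Thursday, so the first Sunday is September 4 and the third is September 18.
1 February 2023 is a Wednesday, so the first Friday is February 3 and the third is February 17.
At the standard offset (UTC−01:00), 00:45 UTC − 1h = 23:45 Brykir Sector standard time (rolling into the previous day, 24 November 2022).
The standard-time date in Brykir Sector, 24 November 2022, falls between 18 September 2022 and 17 February 2023, so daylight saving is in effect and Brykir Sector is at UTC+00:00.
00:45 UTC + 0h = 00:45 local.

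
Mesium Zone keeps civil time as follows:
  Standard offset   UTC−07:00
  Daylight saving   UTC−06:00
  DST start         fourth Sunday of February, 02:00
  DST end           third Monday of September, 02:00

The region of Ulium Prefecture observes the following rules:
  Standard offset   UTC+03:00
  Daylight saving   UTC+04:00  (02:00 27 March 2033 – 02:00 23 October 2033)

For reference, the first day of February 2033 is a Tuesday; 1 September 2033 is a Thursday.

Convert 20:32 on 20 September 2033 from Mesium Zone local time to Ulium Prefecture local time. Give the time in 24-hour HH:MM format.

07:32

1 February 2033 is a Tuesday, so the first Sunday is February 6 and the fourth is February 27.
1 September 2033 is a Thursday, so the first Monday is September 5 and the third is September 19.
20 September 2033 is outside the daylight-saving period (27 February – 19 September), so Mesium Zone is on standard time, UTC−07:00.
20:32 Mesium Zone + 7h = 03:32 UTC (rolling into the next day, 21 September 2033).
At the standard offset (UTC+03:00), 03:32 UTC + 3h = 06:32 Ulium Prefecture standard time.
The standard-time date in Ulium Prefecture, 21 September 2033, falls between 27 March and 23 October, so daylight saving is in effect and Ulium Prefecture is at UTC+04:00.
03:32 UTC + 4h = 07:32 Ulium Prefecture.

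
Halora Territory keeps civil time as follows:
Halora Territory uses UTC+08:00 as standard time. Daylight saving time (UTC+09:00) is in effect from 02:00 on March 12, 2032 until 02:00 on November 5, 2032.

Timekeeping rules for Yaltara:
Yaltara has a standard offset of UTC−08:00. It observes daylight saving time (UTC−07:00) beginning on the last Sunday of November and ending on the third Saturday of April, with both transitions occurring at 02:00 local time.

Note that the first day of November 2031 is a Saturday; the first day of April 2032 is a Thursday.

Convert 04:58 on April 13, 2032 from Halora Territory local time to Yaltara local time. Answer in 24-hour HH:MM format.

12:58

April 13, 2032 falls between 12 March and 5 November, so daylight saving is in effect and Halora Territory is at UTC+09:00.
04:58 Halora Territory − 9h = 19:58 UTC (rolling into the previous day, 12 April 2032).
1 November 2031 is a Saturday, so Sundays fall on 2, 9, 16, 23, 30; the last is November 30.
1 April 2032 is a Thursday, so the first Saturday is April 3 and the third is April 17.
At the standard offset (UTC−08:00), 19:58 UTC − 8h = 11:58 Yaltara standard time.
The standard-time date in Yaltara, April 12, 2032, falls between 30 November 2031 and 17 April 2032, so daylight saving is in effect and Yaltara is at UTC−07:00.
19:58 UTC − 7h = 12:58 Yaltara.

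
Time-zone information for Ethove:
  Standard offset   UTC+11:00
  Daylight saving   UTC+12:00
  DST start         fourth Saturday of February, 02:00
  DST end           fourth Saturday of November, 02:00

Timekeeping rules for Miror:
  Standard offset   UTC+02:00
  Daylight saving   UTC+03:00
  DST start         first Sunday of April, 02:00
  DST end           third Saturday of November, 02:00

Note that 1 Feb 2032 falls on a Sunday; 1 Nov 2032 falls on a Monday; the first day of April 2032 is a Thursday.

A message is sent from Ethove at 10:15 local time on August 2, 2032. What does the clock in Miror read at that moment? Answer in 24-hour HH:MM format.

01:15

1 February 2032 is a Sunday, so the first Saturday is February 7 and the fourth is February 28.
1 November 2032 is a Monday, so the first Saturday is November 6 and the fourth is November 27.
Daylight saving runs 28 February – 27 November; August 2, 2032 is inside that window, so Ethove is at UTC+12:00.
10:15 Ethove − 12h = 22:15 UTC (rolling into the previous day, 1 August 2032).
1 April 2032 is a Thursday, so the first Sunday is April 4.
1 November 2032 is a Monday, so the first Saturday is November 6 and the third is November 20.
At the standard offset (UTC+02:00), 22:15 UTC + 2h = 00:15 Miror standard time (rolling into the next day, 2 August 2032).
The standard-time date in Miror, August 2, 2032, falls between 4 April and 20 November, so daylight saving is in effect and Miror is at UTC+03:00.
22:15 UTC + 3h = 01:15 Miror (rolling into the next day, 2 August 2032).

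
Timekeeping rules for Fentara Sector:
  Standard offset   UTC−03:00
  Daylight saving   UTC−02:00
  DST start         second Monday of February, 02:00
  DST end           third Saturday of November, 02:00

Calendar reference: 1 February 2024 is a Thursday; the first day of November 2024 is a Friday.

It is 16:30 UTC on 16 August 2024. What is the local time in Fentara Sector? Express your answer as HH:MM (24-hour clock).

14:30

1 February 2024 is a Thursday, so the first Monday is February 5 and the second is February 12.
1 November 2024 is a Friday, so the first Saturday is November 2 and the third is November 16.
At the standard offset (UTC−03:00), 16:30 UTC − 3h = 13:30 Fentara Sector standard time.
The standard-time date in Fentara Sector, 16 August 2024, falls between 12 February and 16 November, so daylight saving is in effect and Fentara Sector is at UTC−02:00.
16:30 UTC − 2h = 14:30 local.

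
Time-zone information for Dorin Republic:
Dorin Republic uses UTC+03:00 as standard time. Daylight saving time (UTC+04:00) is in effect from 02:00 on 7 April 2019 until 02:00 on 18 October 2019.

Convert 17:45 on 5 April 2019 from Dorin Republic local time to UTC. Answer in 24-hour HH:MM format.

Daylight saving runs 7 April – 18 October; 5 April 2019 is outside that window, so Dorin Republic is on standard time at UTC+03:00.
17:45 local − 3h = 14:45 UTC.

14:45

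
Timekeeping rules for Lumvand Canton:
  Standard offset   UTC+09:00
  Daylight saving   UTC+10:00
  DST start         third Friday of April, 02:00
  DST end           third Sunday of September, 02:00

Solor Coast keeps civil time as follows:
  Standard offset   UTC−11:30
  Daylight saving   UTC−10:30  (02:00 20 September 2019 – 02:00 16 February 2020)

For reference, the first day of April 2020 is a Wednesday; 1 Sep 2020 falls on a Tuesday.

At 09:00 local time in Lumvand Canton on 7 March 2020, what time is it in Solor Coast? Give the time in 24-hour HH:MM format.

1 April 2020 is a Wednesday, so the first Friday is April 3 and the third is April 17.
1 September 2020 is a Tuesday, so the first Sunday is September 6 and the third is September 20.
7 March 2020 does not fall between 17 April and 20 September, so daylight saving is not in effect and Lumvand Canton is at UTC+09:00.
09:00 Lumvand Canton − 9h = 00:00 UTC.
At the standard offset (UTC−11:30), 00:00 UTC − 11h30m = 12:30 Solor Coast standard time (rolling into the previous day, 6 March 2020).
The standard-time date in Solor Coast, 6 March 2020, does not fall between 20 September 2019 and 16 February 2020, so daylight saving is not in effect and Solor Coast is at UTC−11:30.
00:00 UTC − 11h30m = 12:30 Solor Coast (rolling into the previous day, 6 March 2020).

12:30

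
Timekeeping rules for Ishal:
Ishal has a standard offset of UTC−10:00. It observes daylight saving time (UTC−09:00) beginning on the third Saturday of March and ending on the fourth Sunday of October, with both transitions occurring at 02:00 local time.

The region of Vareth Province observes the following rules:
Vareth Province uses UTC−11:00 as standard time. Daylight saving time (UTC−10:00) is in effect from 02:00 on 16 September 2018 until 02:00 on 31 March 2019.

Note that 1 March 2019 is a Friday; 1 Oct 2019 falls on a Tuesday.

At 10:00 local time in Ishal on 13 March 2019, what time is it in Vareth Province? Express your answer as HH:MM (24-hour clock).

1 March 2019 is a Friday, so the first Saturday is March 2 and the third is March 16.
1 October 2019 is a Tuesday, so the first Sunday is October 6 and the fourth is October 27.
13 March 2019 is outside the daylight-saving period (16 March – 27 October), so Ishal is on standard time, UTC−10:00.
10:00 Ishal + 10h = 20:00 UTC.
At the standard offset (UTC−11:00), 20:00 UTC − 11h = 09:00 Vareth Province standard time.
The standard-time date in Vareth Province, 13 March 2019, lies within the daylight-saving period (16 September 2018 – 31 March 2019), so Vareth Province is on daylight time, UTC−10:00.
20:00 UTC − 10h = 10:00 Vareth Province.

10:00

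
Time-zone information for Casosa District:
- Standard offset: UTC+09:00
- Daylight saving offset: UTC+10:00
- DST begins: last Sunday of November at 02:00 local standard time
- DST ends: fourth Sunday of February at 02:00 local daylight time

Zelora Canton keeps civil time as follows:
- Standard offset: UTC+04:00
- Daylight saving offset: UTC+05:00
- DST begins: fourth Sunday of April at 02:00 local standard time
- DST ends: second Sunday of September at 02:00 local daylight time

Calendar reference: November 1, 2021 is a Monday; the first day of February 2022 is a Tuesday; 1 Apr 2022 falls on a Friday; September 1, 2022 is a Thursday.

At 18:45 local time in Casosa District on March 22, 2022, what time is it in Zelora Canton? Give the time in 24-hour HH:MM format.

1 November 2021 is a Monday, so Sundays fall on 7, 14, 21, 28; the last is November 28.
1 February 2022 is a Tuesday, so the first Sunday is February 6 and the fourth is February 27.
March 22, 2022 is outside the daylight-saving period (28 November 2021 – 27 February 2022), so Casosa District is on standard time, UTC+09:00.
18:45 Casosa District − 9h = 09:45 UTC.
1 April 2022 is a Friday, so the first Sunday is April 3 and the fourth is April 24.
1 September 2022 is a Thursday, so the first Sunday is September 4 and the second is September 11.
At the standard offset (UTC+04:00), 09:45 UTC + 4h = 13:45 Zelora Canton standard time.
The standard-time date in Zelora Canton, March 22, 2022, is outside the daylight-saving period (24 April – 11 September), so Zelora Canton is on standard time, UTC+04:00.
09:45 UTC + 4h = 13:45 Zelora Canton.

13:45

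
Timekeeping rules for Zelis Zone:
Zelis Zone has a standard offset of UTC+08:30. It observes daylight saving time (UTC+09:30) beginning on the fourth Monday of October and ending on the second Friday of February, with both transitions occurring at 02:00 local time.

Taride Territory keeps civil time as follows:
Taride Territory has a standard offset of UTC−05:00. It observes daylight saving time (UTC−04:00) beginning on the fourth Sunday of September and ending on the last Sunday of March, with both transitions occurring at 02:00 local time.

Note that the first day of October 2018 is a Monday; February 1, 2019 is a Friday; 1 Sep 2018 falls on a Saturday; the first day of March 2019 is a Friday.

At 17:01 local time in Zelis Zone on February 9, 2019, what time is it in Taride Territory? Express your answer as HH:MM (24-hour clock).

04:31

1 October 2018 is a Monday, so the first Monday is October 1 and the fourth is October 22.
1 February 2019 is a Friday, so the first Friday is February 1 and the second is February 8.
February 9, 2019 is outside the daylight-saving period (22 October 2018 – 8 February 2019), so Zelis Zone is on standard time, UTC+08:30.
17:01 Zelis Zone − 8h30m = 08:31 UTC.
1 September 2018 is a Saturday, so the first Sunday is September 2 and the fourth is September 23.
1 March 2019 is a Friday, so Sundays fall on 3, 10, 17, 24, 31; the last is March 31.
At the standard offset (UTC−05:00), 08:31 UTC − 5h = 03:31 Taride Territory standard time.
The standard-time date in Taride Territory, February 9, 2019, lies within the daylight-saving period (23 September 2018 – 31 March 2019), so Taride Territory is on daylight time, UTC−04:00.
08:31 UTC − 4h = 04:31 Taride Territory.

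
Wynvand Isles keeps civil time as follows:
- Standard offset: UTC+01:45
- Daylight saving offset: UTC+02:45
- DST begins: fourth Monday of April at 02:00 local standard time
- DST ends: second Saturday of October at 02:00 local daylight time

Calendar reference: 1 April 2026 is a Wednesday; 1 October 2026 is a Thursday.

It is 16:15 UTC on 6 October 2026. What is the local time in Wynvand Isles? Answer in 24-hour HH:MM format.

19:00

1 April 2026 is a Wednesday, so the first Monday is April 6 and the fourth is April 27.
1 October 2026 is a Thursday, so the first Saturday is October 3 and the second is October 10.
At the standard offset (UTC+01:45), 16:15 UTC + 1h45m = 18:00 Wynvand Isles standard time.
The standard-time date in Wynvand Isles, 6 October 2026, falls between 27 April and 10 October, so daylight saving is in effect and Wynvand Isles is at UTC+02:45.
16:15 UTC + 2h45m = 19:00 local.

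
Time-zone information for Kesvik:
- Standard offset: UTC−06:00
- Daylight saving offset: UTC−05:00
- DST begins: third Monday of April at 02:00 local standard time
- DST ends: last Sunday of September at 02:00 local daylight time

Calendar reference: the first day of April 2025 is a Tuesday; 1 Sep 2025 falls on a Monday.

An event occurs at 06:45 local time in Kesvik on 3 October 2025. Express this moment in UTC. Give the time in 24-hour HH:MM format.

1 April 2025 is a Tuesday, so the first Monday is April 7 and the third is April 21.
1 September 2025 is a Monday, so Sundays fall on 7, 14, 21, 28; the last is September 28.
3 October 2025 is outside the daylight-saving period (21 April – 28 September), so Kesvik is on standard time, UTC−06:00.
06:45 local + 6h = 12:45 UTC.

12:45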